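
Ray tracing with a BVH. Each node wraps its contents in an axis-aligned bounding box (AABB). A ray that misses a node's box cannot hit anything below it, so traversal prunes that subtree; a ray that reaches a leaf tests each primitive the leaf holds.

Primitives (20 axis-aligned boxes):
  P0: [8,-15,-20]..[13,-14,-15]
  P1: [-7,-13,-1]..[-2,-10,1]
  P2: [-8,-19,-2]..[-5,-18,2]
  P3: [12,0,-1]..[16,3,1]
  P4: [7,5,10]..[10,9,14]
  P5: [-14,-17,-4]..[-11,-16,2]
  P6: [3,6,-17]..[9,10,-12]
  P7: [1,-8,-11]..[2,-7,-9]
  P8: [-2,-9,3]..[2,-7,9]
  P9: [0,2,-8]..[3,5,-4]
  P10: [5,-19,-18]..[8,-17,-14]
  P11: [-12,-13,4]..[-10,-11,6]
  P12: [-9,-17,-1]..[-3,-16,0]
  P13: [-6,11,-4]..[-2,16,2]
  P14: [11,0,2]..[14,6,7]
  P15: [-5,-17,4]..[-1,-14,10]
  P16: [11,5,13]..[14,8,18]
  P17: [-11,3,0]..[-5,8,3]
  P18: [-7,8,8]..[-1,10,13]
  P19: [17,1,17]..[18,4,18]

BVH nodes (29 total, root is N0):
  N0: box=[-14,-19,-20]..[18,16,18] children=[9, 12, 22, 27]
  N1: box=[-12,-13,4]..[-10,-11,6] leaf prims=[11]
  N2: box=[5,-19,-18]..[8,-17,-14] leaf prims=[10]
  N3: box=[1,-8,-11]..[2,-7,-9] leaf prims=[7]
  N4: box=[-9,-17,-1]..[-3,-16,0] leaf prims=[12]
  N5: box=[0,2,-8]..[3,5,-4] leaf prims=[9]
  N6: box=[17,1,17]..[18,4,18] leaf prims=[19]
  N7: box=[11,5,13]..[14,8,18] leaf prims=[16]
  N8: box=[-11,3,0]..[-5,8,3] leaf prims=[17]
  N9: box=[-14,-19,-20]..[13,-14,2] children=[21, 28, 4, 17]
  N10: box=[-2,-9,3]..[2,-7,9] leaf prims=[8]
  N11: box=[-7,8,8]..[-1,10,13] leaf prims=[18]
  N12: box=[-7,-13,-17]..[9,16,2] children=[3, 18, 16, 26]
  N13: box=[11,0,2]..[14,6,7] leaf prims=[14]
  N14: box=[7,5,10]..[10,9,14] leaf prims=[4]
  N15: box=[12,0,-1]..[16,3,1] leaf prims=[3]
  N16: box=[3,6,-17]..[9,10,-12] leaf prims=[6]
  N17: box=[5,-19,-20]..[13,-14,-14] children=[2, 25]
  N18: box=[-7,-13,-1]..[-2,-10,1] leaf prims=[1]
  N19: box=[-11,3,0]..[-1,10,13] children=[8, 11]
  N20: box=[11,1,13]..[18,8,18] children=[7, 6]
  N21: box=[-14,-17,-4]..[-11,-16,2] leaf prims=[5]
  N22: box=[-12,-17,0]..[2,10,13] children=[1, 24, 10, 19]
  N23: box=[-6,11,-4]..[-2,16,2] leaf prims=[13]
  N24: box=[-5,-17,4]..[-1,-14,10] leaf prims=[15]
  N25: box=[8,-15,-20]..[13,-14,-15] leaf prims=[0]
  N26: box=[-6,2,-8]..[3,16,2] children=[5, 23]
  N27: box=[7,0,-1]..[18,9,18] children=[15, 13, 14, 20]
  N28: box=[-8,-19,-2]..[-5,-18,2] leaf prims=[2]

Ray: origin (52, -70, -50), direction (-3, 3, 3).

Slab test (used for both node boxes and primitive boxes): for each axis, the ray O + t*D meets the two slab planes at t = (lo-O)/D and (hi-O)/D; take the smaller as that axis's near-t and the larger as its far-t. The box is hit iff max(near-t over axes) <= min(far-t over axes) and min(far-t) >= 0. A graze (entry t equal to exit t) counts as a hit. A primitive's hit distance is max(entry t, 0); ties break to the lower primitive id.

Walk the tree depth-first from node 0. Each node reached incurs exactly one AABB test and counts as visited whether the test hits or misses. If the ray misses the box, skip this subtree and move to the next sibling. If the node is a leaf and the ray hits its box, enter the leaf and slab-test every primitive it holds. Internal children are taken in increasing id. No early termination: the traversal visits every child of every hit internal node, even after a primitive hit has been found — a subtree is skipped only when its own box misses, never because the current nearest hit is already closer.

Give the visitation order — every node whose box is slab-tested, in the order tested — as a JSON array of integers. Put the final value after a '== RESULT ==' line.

Walk:
N0 x:[34/3,22] y:[17,86/3] z:[10,68/3] -> hit [17,22], descend [9, 12, 22, 27]
  N9 x:[13,22] y:[17,56/3] z:[10,52/3] -> hit [17,52/3], descend [4, 17, 21, 28]
    N4 x:[55/3,61/3] y:[53/3,18] z:[49/3,50/3] -> miss, prune
    N17 x:[13,47/3] y:[17,56/3] z:[10,12] -> miss, prune
    N21 x:[21,22] y:[53/3,18] z:[46/3,52/3] -> miss, prune
    N28 x:[19,20] y:[17,52/3] z:[16,52/3] -> miss, prune
  N12 x:[43/3,59/3] y:[19,86/3] z:[11,52/3] -> miss, prune
  N22 x:[50/3,64/3] y:[53/3,80/3] z:[50/3,21] -> hit [53/3,21], descend [1, 10, 19, 24]
    N1 x:[62/3,64/3] y:[19,59/3] z:[18,56/3] -> miss, prune
    N10 x:[50/3,18] y:[61/3,21] z:[53/3,59/3] -> miss, prune
    N19 x:[53/3,21] y:[73/3,80/3] z:[50/3,21] -> miss, prune
    N24 x:[53/3,19] y:[53/3,56/3] z:[18,20] -> hit [18,56/3] leaf, test {P15@t=18}
  N27 x:[34/3,15] y:[70/3,79/3] z:[49/3,68/3] -> miss, prune

13 AABB tests over nodes [0, 9, 4, 17, 21, 28, 12, 22, 1, 10, 19, 24, 27]; 1 leaf entered; closest P15.

== RESULT ==
[0, 9, 4, 17, 21, 28, 12, 22, 1, 10, 19, 24, 27]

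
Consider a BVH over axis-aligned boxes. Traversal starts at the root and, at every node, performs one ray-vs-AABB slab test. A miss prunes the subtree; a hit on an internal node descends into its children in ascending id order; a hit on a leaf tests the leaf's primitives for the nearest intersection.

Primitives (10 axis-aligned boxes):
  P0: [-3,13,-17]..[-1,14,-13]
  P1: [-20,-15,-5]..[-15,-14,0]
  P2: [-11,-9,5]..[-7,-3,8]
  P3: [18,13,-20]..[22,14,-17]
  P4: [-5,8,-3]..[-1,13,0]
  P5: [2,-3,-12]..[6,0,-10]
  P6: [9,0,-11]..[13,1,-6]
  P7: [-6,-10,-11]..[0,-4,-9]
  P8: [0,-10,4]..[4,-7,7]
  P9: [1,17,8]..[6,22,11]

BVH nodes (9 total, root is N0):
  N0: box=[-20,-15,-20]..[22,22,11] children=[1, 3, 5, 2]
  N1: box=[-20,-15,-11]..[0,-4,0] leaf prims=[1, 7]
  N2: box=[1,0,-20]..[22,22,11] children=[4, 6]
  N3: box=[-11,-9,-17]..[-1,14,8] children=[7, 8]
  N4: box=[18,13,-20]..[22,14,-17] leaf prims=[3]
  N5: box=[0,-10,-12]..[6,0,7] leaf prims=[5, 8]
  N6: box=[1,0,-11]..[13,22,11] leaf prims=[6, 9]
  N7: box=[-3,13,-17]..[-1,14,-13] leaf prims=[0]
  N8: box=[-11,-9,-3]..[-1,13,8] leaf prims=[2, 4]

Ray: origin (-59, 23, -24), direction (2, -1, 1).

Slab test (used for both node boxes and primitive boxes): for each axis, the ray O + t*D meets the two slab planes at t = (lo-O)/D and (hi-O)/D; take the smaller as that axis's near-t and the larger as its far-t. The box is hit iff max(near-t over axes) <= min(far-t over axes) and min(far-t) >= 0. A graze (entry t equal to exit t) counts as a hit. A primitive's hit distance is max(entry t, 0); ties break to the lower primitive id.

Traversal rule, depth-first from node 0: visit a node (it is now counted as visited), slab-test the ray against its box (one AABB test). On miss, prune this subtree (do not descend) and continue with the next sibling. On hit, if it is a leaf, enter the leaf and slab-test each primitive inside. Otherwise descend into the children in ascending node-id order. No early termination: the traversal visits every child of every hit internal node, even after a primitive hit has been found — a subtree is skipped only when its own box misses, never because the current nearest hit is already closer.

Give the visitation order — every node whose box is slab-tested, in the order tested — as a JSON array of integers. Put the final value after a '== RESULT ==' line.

Traverse from the root:
N0 x:[39/2,81/2] y:[1,38] z:[4,35] -> hit [39/2,35], descend [1, 2, 3, 5]
  N1 x:[39/2,59/2] y:[27,38] z:[13,24] -> miss, prune
  N2 x:[30,81/2] y:[1,23] z:[4,35] -> miss, prune
  N3 x:[24,29] y:[9,32] z:[7,32] -> hit [24,29], descend [7, 8]
    N7 x:[28,29] y:[9,10] z:[7,11] -> miss, prune
    N8 x:[24,29] y:[10,32] z:[21,32] -> hit [24,29] leaf, test {P2(miss), P4(miss)}
  N5 x:[59/2,65/2] y:[23,33] z:[12,31] -> hit [59/2,31] leaf, test {P5(miss), P8@t=30}

7 AABB tests over nodes [0, 1, 2, 3, 7, 8, 5]; 2 leaves entered; closest P8.

== RESULT ==
[0, 1, 2, 3, 7, 8, 5]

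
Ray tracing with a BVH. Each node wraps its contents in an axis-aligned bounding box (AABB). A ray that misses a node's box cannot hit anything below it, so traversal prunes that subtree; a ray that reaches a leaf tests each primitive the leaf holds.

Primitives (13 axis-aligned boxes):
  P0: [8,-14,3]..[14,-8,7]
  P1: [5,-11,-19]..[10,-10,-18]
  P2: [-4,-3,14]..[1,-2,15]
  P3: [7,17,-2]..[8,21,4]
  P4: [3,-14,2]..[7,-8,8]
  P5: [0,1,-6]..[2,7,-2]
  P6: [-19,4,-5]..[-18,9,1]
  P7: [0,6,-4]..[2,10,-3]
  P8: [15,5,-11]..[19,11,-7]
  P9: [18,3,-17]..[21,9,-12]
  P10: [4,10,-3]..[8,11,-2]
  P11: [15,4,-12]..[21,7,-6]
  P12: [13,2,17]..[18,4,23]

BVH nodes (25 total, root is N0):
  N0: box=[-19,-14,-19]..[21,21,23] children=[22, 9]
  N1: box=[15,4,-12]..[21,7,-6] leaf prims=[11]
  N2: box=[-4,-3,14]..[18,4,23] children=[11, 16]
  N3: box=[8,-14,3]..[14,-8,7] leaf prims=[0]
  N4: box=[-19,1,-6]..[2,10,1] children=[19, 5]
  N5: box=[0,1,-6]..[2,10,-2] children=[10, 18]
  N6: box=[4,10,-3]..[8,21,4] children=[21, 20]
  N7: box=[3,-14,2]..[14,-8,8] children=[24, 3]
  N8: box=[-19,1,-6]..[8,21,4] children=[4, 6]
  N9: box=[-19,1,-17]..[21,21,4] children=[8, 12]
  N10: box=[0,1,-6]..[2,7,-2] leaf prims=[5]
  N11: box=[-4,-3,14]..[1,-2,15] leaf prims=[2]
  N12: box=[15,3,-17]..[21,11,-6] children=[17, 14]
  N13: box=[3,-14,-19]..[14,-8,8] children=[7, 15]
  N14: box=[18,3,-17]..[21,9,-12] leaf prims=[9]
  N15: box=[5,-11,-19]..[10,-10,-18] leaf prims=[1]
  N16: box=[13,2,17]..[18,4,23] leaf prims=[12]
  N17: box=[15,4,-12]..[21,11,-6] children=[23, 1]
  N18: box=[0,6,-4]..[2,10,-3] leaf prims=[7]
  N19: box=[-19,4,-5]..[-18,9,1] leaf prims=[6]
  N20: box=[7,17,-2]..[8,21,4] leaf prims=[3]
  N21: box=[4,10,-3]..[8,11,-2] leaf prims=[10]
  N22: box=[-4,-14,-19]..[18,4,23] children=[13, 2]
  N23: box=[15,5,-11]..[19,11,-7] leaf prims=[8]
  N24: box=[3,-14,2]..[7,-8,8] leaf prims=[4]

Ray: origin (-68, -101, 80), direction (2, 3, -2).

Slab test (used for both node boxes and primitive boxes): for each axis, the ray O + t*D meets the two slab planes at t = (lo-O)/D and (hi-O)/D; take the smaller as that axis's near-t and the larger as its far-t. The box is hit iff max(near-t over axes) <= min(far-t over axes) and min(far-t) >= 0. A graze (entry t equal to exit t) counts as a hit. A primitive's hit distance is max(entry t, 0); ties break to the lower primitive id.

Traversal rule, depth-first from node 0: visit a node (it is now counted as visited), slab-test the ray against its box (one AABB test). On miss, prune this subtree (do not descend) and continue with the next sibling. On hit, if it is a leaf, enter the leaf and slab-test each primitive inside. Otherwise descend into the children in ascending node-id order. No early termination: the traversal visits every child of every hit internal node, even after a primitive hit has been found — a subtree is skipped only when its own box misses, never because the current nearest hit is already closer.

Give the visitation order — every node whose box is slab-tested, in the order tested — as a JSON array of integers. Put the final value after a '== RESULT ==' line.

Trace the traversal:
N0 x:[49/2,89/2] y:[29,122/3] z:[57/2,99/2] -> hit [29,122/3], descend [9, 22]
  N9 x:[49/2,89/2] y:[34,122/3] z:[38,97/2] -> hit [38,122/3], descend [8, 12]
    N8 x:[49/2,38] y:[34,122/3] z:[38,43] -> hit [38,38], descend [4, 6]
      N4 x:[49/2,35] y:[34,37] z:[79/2,43] -> miss, prune
      N6 x:[36,38] y:[37,122/3] z:[38,83/2] -> hit [38,38], descend [20, 21]
        N20 x:[75/2,38] y:[118/3,122/3] z:[38,41] -> miss, prune
        N21 x:[36,38] y:[37,112/3] z:[41,83/2] -> miss, prune
    N12 x:[83/2,89/2] y:[104/3,112/3] z:[43,97/2] -> miss, prune
  N22 x:[32,43] y:[29,35] z:[57/2,99/2] -> hit [32,35], descend [2, 13]
    N2 x:[32,43] y:[98/3,35] z:[57/2,33] -> hit [98/3,33], descend [11, 16]
      N11 x:[32,69/2] y:[98/3,33] z:[65/2,33] -> hit [98/3,33] leaf, test {P2@t=98/3}
      N16 x:[81/2,43] y:[103/3,35] z:[57/2,63/2] -> miss, prune
    N13 x:[71/2,41] y:[29,31] z:[36,99/2] -> miss, prune

order=[0, 9, 8, 4, 6, 20, 21, 12, 22, 2, 11, 16, 13]  |boxes|=13  |leaves|=1  hit=P2

== RESULT ==
[0, 9, 8, 4, 6, 20, 21, 12, 22, 2, 11, 16, 13]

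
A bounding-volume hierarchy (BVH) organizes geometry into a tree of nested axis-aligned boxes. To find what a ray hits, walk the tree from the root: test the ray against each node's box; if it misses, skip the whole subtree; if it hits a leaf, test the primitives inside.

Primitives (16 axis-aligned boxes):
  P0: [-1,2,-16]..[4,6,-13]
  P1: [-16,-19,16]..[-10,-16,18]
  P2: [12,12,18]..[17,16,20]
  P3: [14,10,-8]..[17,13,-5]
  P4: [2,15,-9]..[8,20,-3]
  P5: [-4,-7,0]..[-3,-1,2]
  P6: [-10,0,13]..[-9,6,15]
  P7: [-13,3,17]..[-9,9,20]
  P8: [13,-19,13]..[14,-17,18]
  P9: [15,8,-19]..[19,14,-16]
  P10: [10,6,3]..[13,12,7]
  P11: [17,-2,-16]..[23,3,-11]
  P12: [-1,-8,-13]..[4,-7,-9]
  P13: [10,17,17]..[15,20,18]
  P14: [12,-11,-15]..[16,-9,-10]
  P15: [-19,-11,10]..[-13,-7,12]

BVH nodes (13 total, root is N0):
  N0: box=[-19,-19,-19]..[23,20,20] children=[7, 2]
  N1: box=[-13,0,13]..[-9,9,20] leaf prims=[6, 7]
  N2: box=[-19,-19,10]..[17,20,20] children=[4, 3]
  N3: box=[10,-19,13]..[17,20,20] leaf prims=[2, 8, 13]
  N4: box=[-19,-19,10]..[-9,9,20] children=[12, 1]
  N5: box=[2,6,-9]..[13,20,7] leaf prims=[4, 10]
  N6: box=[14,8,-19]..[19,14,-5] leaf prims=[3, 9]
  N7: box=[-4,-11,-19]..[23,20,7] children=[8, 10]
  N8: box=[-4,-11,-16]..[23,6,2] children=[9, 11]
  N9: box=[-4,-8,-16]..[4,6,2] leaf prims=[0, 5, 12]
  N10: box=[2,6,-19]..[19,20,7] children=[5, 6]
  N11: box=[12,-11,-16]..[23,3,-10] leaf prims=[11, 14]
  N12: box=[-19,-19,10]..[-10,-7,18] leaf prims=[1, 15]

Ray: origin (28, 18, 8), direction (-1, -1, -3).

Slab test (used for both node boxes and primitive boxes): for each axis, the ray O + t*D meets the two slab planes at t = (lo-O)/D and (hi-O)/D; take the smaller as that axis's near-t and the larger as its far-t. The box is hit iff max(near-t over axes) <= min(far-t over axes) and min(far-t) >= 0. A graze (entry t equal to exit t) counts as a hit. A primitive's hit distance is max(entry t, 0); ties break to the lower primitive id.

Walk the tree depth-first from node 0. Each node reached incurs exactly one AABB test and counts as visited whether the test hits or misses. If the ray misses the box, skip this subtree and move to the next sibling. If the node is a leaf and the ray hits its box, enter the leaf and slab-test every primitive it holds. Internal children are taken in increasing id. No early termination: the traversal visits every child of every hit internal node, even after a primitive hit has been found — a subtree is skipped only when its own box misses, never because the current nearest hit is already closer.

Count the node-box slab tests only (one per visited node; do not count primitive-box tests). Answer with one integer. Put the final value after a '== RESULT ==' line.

Walk:
N0 x:[5,47] y:[-2,37] z:[-4,9] -> hit [5,9], descend [2, 7]
  N2 x:[11,47] y:[-2,37] z:[-4,-2/3] -> miss, prune
  N7 x:[5,32] y:[-2,29] z:[1/3,9] -> hit [5,9], descend [8, 10]
    N8 x:[5,32] y:[12,29] z:[2,8] -> miss, prune
    N10 x:[9,26] y:[-2,12] z:[1/3,9] -> hit [9,9], descend [5, 6]
      N5 x:[15,26] y:[-2,12] z:[1/3,17/3] -> miss, prune
      N6 x:[9,14] y:[4,10] z:[13/3,9] -> hit [9,9] leaf, test {P3(miss), P9@t=9}

order=[0, 2, 7, 8, 10, 5, 6]  |boxes|=7  |leaves|=1  hit=P9

== RESULT ==
7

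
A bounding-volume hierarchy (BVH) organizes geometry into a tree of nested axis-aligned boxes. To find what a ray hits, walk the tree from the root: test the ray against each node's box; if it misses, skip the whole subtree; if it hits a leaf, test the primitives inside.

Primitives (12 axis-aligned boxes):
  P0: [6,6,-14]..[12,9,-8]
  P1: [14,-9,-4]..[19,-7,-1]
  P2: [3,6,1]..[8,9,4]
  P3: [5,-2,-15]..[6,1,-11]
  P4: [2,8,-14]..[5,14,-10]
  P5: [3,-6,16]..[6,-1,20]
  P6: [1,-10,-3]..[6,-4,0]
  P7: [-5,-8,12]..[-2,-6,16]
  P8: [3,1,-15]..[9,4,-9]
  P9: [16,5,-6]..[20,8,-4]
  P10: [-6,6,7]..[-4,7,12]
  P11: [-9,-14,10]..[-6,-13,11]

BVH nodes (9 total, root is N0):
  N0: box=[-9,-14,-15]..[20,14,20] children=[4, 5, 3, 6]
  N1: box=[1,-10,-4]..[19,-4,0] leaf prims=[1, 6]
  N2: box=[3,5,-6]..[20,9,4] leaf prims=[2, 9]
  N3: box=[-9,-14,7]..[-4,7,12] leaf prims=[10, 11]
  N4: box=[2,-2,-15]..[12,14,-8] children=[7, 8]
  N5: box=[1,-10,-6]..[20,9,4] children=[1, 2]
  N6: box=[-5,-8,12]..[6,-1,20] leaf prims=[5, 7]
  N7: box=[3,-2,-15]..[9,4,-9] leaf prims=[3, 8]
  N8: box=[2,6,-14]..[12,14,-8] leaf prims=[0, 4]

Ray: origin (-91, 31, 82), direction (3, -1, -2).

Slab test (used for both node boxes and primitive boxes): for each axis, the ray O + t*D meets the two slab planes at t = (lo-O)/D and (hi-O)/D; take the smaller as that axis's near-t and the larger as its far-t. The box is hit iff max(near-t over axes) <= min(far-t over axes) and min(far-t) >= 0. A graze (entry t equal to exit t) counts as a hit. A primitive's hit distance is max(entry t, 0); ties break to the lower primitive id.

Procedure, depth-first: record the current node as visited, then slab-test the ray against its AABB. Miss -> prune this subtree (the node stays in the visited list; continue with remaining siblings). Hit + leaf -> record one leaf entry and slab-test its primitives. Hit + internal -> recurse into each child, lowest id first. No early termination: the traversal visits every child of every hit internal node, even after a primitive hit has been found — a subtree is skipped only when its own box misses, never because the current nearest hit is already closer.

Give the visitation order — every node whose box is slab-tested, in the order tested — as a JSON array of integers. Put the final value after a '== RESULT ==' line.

Walk:
N0 x:[82/3,37] y:[17,45] z:[31,97/2] -> hit [31,37], descend [3, 4, 5, 6]
  N3 x:[82/3,29] y:[24,45] z:[35,75/2] -> miss, prune
  N4 x:[31,103/3] y:[17,33] z:[45,97/2] -> miss, prune
  N5 x:[92/3,37] y:[22,41] z:[39,44] -> miss, prune
  N6 x:[86/3,97/3] y:[32,39] z:[31,35] -> hit [32,97/3] leaf, test {P5@t=32, P7(miss)}

Summary -> nodes [0, 3, 4, 5, 6]; box-tests=5; leaf-entries=1; first=P5

== RESULT ==
[0, 3, 4, 5, 6]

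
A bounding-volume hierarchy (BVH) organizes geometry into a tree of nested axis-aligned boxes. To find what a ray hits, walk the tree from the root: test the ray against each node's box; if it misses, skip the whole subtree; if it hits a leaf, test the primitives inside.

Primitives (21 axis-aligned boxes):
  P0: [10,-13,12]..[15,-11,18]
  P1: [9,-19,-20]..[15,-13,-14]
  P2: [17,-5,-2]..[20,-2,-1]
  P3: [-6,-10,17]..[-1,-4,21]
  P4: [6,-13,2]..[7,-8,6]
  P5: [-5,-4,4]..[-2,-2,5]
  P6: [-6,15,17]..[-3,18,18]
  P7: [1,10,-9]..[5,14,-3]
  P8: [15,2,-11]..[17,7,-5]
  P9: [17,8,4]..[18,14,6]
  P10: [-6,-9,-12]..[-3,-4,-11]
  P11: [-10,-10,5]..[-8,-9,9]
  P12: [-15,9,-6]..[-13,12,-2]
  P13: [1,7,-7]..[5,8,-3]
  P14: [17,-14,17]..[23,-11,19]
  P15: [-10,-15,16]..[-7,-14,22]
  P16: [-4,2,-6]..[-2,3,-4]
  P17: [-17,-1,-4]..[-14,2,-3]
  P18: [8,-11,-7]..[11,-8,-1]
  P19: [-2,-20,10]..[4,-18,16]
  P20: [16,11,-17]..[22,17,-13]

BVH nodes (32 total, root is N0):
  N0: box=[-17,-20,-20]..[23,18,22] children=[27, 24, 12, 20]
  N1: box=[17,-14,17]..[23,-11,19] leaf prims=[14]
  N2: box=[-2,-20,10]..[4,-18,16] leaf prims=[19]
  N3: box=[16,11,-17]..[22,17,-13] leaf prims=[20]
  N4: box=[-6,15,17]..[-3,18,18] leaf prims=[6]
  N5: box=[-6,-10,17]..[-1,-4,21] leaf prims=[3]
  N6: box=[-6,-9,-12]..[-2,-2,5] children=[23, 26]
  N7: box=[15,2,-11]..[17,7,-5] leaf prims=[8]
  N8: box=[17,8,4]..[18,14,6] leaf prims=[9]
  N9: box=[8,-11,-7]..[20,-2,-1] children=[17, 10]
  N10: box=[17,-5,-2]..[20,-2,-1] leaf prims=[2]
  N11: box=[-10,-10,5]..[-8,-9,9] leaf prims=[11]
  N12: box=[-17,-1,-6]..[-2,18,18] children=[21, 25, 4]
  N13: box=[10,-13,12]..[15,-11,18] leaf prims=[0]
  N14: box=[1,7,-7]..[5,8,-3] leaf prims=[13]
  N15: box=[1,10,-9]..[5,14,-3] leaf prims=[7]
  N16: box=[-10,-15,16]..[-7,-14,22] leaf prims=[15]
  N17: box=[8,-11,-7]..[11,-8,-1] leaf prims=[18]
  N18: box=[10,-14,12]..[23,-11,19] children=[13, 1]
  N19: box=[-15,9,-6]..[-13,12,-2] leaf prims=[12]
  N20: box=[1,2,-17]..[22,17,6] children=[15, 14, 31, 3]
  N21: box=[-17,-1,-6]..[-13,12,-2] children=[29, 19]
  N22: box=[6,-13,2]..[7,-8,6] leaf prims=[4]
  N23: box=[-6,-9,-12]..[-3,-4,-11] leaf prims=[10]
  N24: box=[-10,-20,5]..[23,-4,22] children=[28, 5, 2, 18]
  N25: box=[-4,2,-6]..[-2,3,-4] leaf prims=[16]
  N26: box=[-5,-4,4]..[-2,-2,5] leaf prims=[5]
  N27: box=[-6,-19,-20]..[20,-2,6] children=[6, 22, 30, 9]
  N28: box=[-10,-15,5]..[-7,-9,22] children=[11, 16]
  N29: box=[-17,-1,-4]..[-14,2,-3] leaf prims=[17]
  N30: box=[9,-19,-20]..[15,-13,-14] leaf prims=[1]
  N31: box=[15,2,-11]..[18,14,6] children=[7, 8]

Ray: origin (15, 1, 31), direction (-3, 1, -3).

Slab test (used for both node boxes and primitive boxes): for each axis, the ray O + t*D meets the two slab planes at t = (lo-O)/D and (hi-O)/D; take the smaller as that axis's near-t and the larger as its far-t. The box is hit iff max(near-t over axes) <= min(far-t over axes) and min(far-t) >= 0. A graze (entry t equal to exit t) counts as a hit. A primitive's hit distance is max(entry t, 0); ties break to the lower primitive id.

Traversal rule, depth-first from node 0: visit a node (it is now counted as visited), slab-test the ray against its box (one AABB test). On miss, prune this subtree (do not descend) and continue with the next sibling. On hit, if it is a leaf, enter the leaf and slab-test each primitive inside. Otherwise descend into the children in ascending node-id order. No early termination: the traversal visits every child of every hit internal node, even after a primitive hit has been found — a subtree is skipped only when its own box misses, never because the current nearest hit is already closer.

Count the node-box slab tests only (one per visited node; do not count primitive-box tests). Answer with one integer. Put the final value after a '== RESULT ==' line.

Walk:
N0 x:[-8/3,32/3] y:[-21,17] z:[3,17] -> hit [3,32/3], descend [12, 20, 24, 27]
  N12 x:[17/3,32/3] y:[-2,17] z:[13/3,37/3] -> hit [17/3,32/3], descend [4, 21, 25]
    N4 x:[6,7] y:[14,17] z:[13/3,14/3] -> miss, prune
    N21 x:[28/3,32/3] y:[-2,11] z:[11,37/3] -> miss, prune
    N25 x:[17/3,19/3] y:[1,2] z:[35/3,37/3] -> miss, prune
  N20 x:[-7/3,14/3] y:[1,16] z:[25/3,16] -> miss, prune
  N24 x:[-8/3,25/3] y:[-21,-5] z:[3,26/3] -> miss, prune
  N27 x:[-5/3,7] y:[-20,-3] z:[25/3,17] -> miss, prune

Visited [0, 12, 4, 21, 25, 20, 24, 27]. Tests: 8 box, 0 leaf. Nearest: miss.

== RESULT ==
8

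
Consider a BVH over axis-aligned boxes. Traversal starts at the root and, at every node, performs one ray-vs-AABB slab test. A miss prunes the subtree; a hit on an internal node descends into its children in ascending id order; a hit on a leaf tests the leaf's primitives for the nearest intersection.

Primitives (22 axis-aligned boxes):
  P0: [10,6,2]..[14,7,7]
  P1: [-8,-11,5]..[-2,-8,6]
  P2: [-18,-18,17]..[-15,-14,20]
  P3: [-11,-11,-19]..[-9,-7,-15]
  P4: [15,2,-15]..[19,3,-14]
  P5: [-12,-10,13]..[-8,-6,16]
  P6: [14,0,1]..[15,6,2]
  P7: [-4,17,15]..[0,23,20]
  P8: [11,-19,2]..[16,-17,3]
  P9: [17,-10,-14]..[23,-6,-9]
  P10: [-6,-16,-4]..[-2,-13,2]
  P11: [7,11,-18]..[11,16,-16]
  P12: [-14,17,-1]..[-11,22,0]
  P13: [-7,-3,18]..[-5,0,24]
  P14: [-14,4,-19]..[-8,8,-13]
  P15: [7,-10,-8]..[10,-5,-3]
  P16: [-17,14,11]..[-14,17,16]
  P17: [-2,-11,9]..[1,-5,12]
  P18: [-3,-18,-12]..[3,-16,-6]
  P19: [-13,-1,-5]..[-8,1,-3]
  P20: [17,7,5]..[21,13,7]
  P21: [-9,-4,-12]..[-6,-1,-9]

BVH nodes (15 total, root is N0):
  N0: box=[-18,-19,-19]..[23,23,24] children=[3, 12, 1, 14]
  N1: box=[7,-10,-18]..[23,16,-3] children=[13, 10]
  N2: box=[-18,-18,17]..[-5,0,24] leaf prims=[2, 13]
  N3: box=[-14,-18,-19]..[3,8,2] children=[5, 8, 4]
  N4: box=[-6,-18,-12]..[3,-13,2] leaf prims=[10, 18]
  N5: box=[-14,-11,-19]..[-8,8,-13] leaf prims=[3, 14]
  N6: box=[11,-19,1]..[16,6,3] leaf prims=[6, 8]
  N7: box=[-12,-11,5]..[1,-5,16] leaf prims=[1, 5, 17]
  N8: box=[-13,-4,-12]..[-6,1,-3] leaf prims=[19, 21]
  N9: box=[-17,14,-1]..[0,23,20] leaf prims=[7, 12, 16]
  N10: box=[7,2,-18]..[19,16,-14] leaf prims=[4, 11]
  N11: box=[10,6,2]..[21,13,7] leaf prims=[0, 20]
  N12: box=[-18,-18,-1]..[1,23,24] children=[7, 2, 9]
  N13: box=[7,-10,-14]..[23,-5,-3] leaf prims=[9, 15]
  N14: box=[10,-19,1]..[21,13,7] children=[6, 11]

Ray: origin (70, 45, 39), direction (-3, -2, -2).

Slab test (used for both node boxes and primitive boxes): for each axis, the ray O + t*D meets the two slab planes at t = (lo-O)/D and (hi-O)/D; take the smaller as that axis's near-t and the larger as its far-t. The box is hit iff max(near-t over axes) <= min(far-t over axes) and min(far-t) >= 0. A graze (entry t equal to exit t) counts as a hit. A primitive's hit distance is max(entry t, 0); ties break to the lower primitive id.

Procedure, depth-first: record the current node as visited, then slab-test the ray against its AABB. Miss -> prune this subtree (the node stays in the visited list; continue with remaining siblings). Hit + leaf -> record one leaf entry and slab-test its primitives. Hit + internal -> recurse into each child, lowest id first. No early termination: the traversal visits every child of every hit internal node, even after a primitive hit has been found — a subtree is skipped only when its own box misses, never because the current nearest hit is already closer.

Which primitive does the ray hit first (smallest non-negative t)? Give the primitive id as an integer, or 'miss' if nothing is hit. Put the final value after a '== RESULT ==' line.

Walk:
N0 x:[47/3,88/3] y:[11,32] z:[15/2,29] -> hit [47/3,29], descend [1, 3, 12, 14]
  N1 x:[47/3,21] y:[29/2,55/2] z:[21,57/2] -> hit [21,21], descend [10, 13]
    N10 x:[17,21] y:[29/2,43/2] z:[53/2,57/2] -> miss, prune
    N13 x:[47/3,21] y:[25,55/2] z:[21,53/2] -> miss, prune
  N3 x:[67/3,28] y:[37/2,63/2] z:[37/2,29] -> hit [67/3,28], descend [4, 5, 8]
    N4 x:[67/3,76/3] y:[29,63/2] z:[37/2,51/2] -> miss, prune
    N5 x:[26,28] y:[37/2,28] z:[26,29] -> hit [26,28] leaf, test {P3@t=27, P14(miss)}
    N8 x:[76/3,83/3] y:[22,49/2] z:[21,51/2] -> miss, prune
  N12 x:[23,88/3] y:[11,63/2] z:[15/2,20] -> miss, prune
  N14 x:[49/3,20] y:[16,32] z:[16,19] -> hit [49/3,19], descend [6, 11]
    N6 x:[18,59/3] y:[39/2,32] z:[18,19] -> miss, prune
    N11 x:[49/3,20] y:[16,39/2] z:[16,37/2] -> hit [49/3,37/2] leaf, test {P0(miss), P20@t=49/3}

Summary -> nodes [0, 1, 10, 13, 3, 4, 5, 8, 12, 14, 6, 11]; box-tests=12; leaf-entries=2; first=P20

== RESULT ==
20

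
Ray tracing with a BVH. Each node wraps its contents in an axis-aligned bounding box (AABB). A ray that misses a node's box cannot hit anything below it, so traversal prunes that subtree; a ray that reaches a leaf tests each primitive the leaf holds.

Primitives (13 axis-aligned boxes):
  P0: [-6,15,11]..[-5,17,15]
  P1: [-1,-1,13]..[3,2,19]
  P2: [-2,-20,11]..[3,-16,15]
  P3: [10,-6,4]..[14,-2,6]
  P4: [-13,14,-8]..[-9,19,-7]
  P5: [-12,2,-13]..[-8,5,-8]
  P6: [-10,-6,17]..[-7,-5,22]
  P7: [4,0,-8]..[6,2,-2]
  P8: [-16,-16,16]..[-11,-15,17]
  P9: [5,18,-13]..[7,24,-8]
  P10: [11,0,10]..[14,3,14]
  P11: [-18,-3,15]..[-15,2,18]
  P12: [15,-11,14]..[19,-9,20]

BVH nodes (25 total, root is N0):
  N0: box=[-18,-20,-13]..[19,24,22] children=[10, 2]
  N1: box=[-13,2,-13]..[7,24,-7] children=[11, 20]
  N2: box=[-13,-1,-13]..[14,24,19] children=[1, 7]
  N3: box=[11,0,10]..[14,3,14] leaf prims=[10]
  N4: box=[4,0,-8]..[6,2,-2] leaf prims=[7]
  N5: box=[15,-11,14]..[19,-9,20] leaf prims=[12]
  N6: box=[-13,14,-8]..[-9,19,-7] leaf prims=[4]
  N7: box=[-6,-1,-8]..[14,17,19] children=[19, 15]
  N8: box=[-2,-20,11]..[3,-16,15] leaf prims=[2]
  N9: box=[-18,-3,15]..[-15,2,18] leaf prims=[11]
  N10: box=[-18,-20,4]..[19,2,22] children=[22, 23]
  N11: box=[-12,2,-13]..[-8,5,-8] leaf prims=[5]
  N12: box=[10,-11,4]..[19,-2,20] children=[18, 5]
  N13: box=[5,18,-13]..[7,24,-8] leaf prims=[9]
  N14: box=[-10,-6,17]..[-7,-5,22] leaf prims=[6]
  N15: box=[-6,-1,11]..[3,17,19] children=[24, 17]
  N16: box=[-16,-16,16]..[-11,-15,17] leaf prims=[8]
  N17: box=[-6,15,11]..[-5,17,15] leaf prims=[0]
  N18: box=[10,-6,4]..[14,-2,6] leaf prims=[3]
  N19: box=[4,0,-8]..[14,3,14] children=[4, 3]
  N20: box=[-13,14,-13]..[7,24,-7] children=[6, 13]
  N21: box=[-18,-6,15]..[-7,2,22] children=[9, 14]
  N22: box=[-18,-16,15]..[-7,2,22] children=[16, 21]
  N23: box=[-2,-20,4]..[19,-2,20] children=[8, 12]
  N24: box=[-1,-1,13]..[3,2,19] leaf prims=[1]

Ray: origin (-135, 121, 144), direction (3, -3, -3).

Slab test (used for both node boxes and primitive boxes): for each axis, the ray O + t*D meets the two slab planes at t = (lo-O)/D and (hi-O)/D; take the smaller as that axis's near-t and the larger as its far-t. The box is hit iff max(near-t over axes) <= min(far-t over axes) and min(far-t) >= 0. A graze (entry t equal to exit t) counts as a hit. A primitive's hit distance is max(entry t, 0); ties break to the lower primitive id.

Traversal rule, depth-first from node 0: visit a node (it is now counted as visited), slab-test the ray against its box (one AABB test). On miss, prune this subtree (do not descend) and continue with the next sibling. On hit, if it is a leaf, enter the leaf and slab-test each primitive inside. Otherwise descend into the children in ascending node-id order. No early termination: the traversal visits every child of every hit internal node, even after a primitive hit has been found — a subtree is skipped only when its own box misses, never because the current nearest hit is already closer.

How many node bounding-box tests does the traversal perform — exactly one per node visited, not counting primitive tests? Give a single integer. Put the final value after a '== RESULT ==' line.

Traverse from the root:
N0 x:[39,154/3] y:[97/3,47] z:[122/3,157/3] -> hit [122/3,47], descend [2, 10]
  N2 x:[122/3,149/3] y:[97/3,122/3] z:[125/3,157/3] -> miss, prune
  N10 x:[39,154/3] y:[119/3,47] z:[122/3,140/3] -> hit [122/3,140/3], descend [22, 23]
    N22 x:[39,128/3] y:[119/3,137/3] z:[122/3,43] -> hit [122/3,128/3], descend [16, 21]
      N16 x:[119/3,124/3] y:[136/3,137/3] z:[127/3,128/3] -> miss, prune
      N21 x:[39,128/3] y:[119/3,127/3] z:[122/3,43] -> hit [122/3,127/3], descend [9, 14]
        N9 x:[39,40] y:[119/3,124/3] z:[42,43] -> miss, prune
        N14 x:[125/3,128/3] y:[42,127/3] z:[122/3,127/3] -> hit [42,127/3] leaf, test {P6@t=42}
    N23 x:[133/3,154/3] y:[41,47] z:[124/3,140/3] -> hit [133/3,140/3], descend [8, 12]
      N8 x:[133/3,46] y:[137/3,47] z:[43,133/3] -> miss, prune
      N12 x:[145/3,154/3] y:[41,44] z:[124/3,140/3] -> miss, prune

Visited [0, 2, 10, 22, 16, 21, 9, 14, 23, 8, 12]. Tests: 11 box, 1 leaf. Nearest: P6.

== RESULT ==
11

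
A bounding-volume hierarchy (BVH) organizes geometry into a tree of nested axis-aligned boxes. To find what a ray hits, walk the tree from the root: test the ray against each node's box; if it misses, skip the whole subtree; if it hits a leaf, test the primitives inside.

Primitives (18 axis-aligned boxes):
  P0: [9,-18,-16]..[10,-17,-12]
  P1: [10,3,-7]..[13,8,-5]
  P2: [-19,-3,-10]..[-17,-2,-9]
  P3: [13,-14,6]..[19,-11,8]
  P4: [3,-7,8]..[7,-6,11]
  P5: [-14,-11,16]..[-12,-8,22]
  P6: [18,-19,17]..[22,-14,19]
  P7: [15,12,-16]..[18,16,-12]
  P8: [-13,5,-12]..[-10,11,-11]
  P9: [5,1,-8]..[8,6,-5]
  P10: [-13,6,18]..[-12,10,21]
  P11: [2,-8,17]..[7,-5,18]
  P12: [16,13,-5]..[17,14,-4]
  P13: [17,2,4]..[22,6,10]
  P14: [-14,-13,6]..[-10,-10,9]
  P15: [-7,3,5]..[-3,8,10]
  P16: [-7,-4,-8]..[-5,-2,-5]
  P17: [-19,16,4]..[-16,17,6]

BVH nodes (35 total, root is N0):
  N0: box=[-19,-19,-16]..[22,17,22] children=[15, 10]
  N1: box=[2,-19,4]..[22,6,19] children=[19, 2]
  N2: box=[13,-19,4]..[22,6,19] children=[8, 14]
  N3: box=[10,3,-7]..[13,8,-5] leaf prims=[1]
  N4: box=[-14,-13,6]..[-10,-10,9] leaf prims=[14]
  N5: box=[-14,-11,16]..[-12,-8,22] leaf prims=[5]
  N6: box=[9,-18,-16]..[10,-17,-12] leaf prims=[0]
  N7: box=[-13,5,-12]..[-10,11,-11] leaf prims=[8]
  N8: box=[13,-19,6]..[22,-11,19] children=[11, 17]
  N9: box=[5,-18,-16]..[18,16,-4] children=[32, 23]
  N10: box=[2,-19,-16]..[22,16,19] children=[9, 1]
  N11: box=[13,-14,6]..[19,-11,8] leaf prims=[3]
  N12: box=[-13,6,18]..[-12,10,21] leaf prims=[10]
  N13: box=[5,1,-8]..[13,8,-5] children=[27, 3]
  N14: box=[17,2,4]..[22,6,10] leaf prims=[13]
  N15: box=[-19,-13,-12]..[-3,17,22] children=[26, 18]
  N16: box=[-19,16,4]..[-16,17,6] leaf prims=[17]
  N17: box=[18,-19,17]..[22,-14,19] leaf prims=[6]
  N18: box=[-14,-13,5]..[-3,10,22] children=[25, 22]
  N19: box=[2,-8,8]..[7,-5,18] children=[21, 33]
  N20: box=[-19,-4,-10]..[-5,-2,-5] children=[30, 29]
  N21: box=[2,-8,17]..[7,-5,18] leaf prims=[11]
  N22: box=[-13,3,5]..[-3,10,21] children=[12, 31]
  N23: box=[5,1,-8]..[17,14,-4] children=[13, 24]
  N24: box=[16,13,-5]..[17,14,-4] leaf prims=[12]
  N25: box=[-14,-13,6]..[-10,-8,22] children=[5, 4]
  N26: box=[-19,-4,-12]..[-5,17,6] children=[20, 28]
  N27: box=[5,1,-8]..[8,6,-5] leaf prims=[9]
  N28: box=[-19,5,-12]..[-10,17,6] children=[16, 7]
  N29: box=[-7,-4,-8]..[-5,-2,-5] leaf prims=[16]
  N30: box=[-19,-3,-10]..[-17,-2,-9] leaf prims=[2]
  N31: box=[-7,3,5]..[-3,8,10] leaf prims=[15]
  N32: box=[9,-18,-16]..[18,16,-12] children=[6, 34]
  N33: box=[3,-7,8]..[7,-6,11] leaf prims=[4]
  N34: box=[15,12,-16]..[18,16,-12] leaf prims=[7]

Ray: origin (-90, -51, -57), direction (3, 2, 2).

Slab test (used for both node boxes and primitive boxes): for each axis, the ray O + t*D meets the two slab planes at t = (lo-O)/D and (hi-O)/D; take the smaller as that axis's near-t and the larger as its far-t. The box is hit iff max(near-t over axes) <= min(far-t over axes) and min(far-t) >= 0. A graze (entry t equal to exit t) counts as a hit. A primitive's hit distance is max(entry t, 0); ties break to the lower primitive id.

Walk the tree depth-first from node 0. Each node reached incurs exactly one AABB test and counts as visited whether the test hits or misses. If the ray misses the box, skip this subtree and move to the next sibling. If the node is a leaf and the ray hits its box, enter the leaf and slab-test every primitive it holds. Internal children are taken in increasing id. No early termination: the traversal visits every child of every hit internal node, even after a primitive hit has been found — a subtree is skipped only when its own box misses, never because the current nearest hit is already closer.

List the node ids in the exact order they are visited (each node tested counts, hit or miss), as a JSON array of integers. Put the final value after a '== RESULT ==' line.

Walk:
N0 x:[71/3,112/3] y:[16,34] z:[41/2,79/2] -> hit [71/3,34], descend [10, 15]
  N10 x:[92/3,112/3] y:[16,67/2] z:[41/2,38] -> hit [92/3,67/2], descend [1, 9]
    N1 x:[92/3,112/3] y:[16,57/2] z:[61/2,38] -> miss, prune
    N9 x:[95/3,36] y:[33/2,67/2] z:[41/2,53/2] -> miss, prune
  N15 x:[71/3,29] y:[19,34] z:[45/2,79/2] -> hit [71/3,29], descend [18, 26]
    N18 x:[76/3,29] y:[19,61/2] z:[31,79/2] -> miss, prune
    N26 x:[71/3,85/3] y:[47/2,34] z:[45/2,63/2] -> hit [71/3,85/3], descend [20, 28]
      N20 x:[71/3,85/3] y:[47/2,49/2] z:[47/2,26] -> hit [71/3,49/2], descend [29, 30]
        N29 x:[83/3,85/3] y:[47/2,49/2] z:[49/2,26] -> miss, prune
        N30 x:[71/3,73/3] y:[24,49/2] z:[47/2,24] -> hit [24,24] leaf, test {P2@t=24}
      N28 x:[71/3,80/3] y:[28,34] z:[45/2,63/2] -> miss, prune

Visited [0, 10, 1, 9, 15, 18, 26, 20, 29, 30, 28]. Tests: 11 box, 1 leaf. Nearest: P2.

== RESULT ==
[0, 10, 1, 9, 15, 18, 26, 20, 29, 30, 28]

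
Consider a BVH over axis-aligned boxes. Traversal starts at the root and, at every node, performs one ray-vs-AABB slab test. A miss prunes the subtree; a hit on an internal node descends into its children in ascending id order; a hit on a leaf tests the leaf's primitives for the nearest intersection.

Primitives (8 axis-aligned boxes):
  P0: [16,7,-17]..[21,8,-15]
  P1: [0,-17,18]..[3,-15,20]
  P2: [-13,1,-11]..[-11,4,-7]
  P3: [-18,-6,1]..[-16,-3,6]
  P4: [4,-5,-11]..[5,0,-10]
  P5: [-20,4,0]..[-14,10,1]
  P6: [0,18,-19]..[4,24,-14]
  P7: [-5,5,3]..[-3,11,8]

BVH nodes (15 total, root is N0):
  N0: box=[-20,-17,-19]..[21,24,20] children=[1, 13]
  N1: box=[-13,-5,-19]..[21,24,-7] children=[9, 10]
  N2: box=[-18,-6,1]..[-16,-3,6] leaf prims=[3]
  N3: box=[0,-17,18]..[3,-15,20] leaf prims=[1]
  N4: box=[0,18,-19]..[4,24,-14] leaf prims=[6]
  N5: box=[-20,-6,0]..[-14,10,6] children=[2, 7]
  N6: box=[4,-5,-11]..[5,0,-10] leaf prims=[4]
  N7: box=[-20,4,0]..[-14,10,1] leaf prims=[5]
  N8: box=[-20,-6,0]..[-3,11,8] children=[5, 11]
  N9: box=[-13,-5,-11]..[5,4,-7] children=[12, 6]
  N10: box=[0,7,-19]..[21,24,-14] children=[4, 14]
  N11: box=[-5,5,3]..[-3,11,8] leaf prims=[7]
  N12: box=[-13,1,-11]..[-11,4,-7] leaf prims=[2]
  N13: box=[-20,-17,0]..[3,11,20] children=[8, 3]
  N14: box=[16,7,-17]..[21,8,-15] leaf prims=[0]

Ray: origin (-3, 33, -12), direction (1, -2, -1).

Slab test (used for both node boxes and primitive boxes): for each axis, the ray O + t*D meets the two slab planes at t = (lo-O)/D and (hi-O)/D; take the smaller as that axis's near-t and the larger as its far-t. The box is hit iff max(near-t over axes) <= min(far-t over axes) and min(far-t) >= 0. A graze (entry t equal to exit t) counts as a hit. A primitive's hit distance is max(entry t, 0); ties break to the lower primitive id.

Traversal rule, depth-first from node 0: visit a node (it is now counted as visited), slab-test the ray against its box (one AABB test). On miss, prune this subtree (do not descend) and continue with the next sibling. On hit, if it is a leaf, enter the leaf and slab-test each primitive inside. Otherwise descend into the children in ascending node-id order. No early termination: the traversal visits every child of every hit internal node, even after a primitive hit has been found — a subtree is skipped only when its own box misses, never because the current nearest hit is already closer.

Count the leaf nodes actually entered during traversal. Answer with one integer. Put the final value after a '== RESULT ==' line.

Trace the traversal:
N0 x:[-17,24] y:[9/2,25] z:[-32,7] -> hit [9/2,7], descend [1, 13]
  N1 x:[-10,24] y:[9/2,19] z:[-5,7] -> hit [9/2,7], descend [9, 10]
    N9 x:[-10,8] y:[29/2,19] z:[-5,-1] -> miss, prune
    N10 x:[3,24] y:[9/2,13] z:[2,7] -> hit [9/2,7], descend [4, 14]
      N4 x:[3,7] y:[9/2,15/2] z:[2,7] -> hit [9/2,7] leaf, test {P6@t=9/2}
      N14 x:[19,24] y:[25/2,13] z:[3,5] -> miss, prune
  N13 x:[-17,6] y:[11,25] z:[-32,-12] -> miss, prune

Summary -> nodes [0, 1, 9, 10, 4, 14, 13]; box-tests=7; leaf-entries=1; first=P6

== RESULT ==
1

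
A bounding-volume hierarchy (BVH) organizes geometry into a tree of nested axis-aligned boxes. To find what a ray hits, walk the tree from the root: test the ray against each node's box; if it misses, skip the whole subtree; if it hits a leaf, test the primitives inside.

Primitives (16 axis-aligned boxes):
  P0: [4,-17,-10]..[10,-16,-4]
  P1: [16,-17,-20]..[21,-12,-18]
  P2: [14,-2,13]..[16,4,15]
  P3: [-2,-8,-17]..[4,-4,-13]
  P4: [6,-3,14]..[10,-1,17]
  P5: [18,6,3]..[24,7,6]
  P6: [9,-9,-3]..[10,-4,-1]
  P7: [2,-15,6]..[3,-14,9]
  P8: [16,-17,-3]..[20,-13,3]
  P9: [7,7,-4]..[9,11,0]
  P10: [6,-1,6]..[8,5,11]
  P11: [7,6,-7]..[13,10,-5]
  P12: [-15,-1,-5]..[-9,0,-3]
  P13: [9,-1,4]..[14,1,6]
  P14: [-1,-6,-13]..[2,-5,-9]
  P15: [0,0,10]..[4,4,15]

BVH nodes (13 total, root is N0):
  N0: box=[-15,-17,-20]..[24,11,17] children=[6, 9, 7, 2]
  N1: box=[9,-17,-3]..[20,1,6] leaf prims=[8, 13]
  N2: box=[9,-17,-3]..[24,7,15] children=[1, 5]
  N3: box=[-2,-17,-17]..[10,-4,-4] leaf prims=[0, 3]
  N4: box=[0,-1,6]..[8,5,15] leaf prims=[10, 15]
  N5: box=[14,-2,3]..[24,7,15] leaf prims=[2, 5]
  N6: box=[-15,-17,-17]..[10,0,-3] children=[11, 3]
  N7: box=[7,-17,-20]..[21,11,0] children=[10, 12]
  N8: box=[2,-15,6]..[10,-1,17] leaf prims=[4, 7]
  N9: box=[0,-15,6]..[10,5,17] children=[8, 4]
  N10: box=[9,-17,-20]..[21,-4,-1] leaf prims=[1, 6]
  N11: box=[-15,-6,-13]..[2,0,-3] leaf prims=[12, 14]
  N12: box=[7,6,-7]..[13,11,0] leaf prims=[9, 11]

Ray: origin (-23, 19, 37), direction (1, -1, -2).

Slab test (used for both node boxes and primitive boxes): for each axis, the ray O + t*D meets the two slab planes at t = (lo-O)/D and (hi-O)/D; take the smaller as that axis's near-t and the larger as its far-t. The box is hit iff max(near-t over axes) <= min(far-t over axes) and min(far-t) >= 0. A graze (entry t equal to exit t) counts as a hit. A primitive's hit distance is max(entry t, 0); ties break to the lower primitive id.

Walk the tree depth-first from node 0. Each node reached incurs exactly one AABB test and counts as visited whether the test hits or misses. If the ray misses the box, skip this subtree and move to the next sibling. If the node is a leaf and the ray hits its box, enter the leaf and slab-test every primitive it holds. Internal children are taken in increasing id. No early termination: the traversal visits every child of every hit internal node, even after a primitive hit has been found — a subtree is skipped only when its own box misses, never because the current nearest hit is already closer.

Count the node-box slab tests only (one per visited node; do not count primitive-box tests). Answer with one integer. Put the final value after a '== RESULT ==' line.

Trace the traversal:
N0 x:[8,47] y:[8,36] z:[10,57/2] -> hit [10,57/2], descend [2, 6, 7, 9]
  N2 x:[32,47] y:[12,36] z:[11,20] -> miss, prune
  N6 x:[8,33] y:[19,36] z:[20,27] -> hit [20,27], descend [3, 11]
    N3 x:[21,33] y:[23,36] z:[41/2,27] -> hit [23,27] leaf, test {P0(miss), P3@t=25}
    N11 x:[8,25] y:[19,25] z:[20,25] -> hit [20,25] leaf, test {P12(miss), P14@t=24}
  N7 x:[30,44] y:[8,36] z:[37/2,57/2] -> miss, prune
  N9 x:[23,33] y:[14,34] z:[10,31/2] -> miss, prune

Summary -> nodes [0, 2, 6, 3, 11, 7, 9]; box-tests=7; leaf-entries=2; first=P14

== RESULT ==
7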